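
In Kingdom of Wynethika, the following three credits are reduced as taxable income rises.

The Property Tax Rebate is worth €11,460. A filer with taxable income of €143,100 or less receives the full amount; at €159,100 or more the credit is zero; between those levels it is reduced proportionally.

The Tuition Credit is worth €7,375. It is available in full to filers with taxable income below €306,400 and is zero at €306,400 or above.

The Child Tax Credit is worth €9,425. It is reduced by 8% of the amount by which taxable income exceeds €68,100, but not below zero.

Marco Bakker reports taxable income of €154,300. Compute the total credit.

Property Tax Rebate: €154,300 is €11,200 into a €16,000 phase-out range, leaving 4,800/16,000 of the credit: €11,460 × 4,800/16,000 = €3,438.
Tuition Credit: €154,300 is below the €306,400 cutoff, so the full €7,375 applies.
Child Tax Credit: 8% of the €86,200 excess over €68,100 is €6,896; credit = €9,425 − €6,896 = €2,529.
Total: €3,438 + €7,375 + €2,529 = €13,342.

€13,342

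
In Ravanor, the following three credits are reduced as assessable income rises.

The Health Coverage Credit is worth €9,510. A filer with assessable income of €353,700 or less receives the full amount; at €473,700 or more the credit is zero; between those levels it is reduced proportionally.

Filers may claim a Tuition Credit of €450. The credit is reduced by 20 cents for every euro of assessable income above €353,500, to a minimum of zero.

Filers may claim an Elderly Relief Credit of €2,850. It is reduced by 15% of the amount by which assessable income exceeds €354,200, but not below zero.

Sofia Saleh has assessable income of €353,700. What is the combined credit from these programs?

Health Coverage Credit: €353,700 is at or below the €353,700 threshold, so the full €9,510 applies.
Tuition Credit: 20% of the €200 excess over €353,500 is €40; credit = €450 − €40 = €410.
Elderly Relief Credit: €353,700 is at or below the €354,200 threshold, so the full €2,850 applies.
Total: €9,510 + €410 + €2,850 = €12,770.

€12,770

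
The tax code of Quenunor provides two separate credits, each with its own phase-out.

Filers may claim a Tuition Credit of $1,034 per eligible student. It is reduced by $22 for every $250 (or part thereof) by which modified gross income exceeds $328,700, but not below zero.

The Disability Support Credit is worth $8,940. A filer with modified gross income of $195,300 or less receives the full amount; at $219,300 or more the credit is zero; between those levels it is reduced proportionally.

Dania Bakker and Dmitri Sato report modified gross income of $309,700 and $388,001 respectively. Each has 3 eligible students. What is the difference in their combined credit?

$3,102

Dania ($309,700): Tuition Credit: base = 3 × $1,034 = $3,102. $309,700 is at or below the $328,700 threshold, so the full $3,102 applies. Disability Support Credit: $309,700 is at or above $219,300, so the credit is $0. total $3,102 + $0 = $3,102
Dmitri ($388,001): Tuition Credit: base = 3 × $1,034 = $3,102. income exceeds $328,700 by $59,301 → 238 increments × $22 = $5,236 ≥ base, so the credit is $0. Disability Support Credit: $388,001 is at or above $219,300, so the credit is $0. total $0 + $0 = $0
Difference: |$3,102 − $0| = $3,102.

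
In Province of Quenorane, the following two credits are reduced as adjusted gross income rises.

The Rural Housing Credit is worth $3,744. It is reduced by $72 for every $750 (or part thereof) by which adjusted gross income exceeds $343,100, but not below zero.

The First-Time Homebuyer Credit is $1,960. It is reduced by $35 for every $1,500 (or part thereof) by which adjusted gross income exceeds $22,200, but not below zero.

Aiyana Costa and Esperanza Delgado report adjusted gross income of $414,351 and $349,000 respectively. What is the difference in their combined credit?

$3,168

Aiyana ($414,351): Rural Housing Credit: income exceeds $343,100 by $71,251 → 96 increments × $72 = $6,912 ≥ base, so the credit is $0. First-Time Homebuyer Credit: income exceeds $22,200 by $392,151 → 262 increments × $35 = $9,170 ≥ base, so the credit is $0. total $0 + $0 = $0
Esperanza ($349,000): Rural Housing Credit: income exceeds $343,100 by $5,900, which is 8 full-or-partial $750 increments; reduction = 8 × $72 = $576, leaving $3,168. First-Time Homebuyer Credit: income exceeds $22,200 by $326,800 → 218 increments × $35 = $7,630 ≥ base, so the credit is $0. total $3,168 + $0 = $3,168
Difference: |$0 − $3,168| = $3,168.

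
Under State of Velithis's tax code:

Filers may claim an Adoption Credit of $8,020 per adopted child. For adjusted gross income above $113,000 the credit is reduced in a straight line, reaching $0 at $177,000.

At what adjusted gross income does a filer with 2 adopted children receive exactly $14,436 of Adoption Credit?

Full credit = 2 × $8,020 = $16,040.
$14,436 is 14,436/16,040 of the full $16,040, so 1,604/16,040 of the $64,000 range has been used: income = $113,000 + $64,000 × 1,604/16,040 = $119,400.

$119,400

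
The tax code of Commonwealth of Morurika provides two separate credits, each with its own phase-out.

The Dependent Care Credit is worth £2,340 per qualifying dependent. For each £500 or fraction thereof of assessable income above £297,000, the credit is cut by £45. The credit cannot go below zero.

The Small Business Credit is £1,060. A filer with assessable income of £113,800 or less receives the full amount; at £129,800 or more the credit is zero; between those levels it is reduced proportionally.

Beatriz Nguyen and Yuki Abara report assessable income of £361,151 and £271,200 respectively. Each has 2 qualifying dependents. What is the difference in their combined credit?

£4,680

Beatriz (£361,151): Dependent Care Credit: base = 2 × £2,340 = £4,680. income exceeds £297,000 by £64,151 → 129 increments × £45 = £5,805 ≥ base, so the credit is £0. Small Business Credit: £361,151 is at or above £129,800, so the credit is £0. total £0 + £0 = £0
Yuki (£271,200): Dependent Care Credit: base = 2 × £2,340 = £4,680. £271,200 is at or below the £297,000 threshold, so the full £4,680 applies. Small Business Credit: £271,200 is at or above £129,800, so the credit is £0. total £4,680 + £0 = £4,680
Difference: |£0 − £4,680| = £4,680.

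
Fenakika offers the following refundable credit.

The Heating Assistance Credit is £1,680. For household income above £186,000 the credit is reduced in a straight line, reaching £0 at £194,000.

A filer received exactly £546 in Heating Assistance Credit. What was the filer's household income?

£191,400

£546 is 546/1,680 of the full £1,680, so 1,134/1,680 of the £8,000 range has been used: income = £186,000 + £8,000 × 1,134/1,680 = £191,400.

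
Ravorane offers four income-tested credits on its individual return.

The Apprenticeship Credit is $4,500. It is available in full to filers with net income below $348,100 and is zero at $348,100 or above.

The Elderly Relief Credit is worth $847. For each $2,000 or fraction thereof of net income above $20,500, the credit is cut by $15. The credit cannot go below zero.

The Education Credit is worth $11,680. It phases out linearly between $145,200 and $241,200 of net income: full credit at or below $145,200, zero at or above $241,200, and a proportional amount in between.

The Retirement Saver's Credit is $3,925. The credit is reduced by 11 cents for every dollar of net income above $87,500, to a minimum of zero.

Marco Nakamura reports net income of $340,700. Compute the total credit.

Apprenticeship Credit: $340,700 is below the $348,100 cutoff, so the full $4,500 applies.
Elderly Relief Credit: income exceeds $20,500 by $320,200 → 161 increments × $15 = $2,415 ≥ base, so the credit is $0.
Education Credit: $340,700 is at or above $241,200, so the credit is $0.
Retirement Saver's Credit: 11% of the $253,200 excess over $87,500 is $27,852 ≥ base, so the credit is $0.
Total: $4,500 + $0 + $0 + $0 = $4,500.

$4,500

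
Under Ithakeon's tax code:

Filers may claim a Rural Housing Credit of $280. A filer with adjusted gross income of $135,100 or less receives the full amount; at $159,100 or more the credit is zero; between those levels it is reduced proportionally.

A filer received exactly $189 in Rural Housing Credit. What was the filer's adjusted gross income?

$142,900

$189 is 189/280 of the full $280, so 91/280 of the $24,000 range has been used: income = $135,100 + $24,000 × 91/280 = $142,900.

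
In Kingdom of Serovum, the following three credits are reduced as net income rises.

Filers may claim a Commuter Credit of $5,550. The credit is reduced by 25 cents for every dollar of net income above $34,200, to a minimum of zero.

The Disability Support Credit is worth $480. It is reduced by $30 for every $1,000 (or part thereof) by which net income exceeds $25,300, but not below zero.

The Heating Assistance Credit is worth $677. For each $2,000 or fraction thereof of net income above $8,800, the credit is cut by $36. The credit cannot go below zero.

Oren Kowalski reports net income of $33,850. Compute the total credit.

Commuter Credit: $33,850 is at or below the $34,200 threshold, so the full $5,550 applies.
Disability Support Credit: income exceeds $25,300 by $8,550, which is 9 full-or-partial $1,000 increments; reduction = 9 × $30 = $270, leaving $210.
Heating Assistance Credit: income exceeds $8,800 by $25,050, which is 13 full-or-partial $2,000 increments; reduction = 13 × $36 = $468, leaving $209.
Total: $5,550 + $210 + $209 = $5,969.

$5,969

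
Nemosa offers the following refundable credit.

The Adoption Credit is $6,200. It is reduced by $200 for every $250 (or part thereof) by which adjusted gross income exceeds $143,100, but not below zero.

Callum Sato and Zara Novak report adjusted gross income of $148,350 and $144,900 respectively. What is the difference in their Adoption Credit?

Callum ($148,350): Adoption Credit: income exceeds $143,100 by $5,250, which is 21 full-or-partial $250 increments; reduction = 21 × $200 = $4,200, leaving $2,000.
Zara ($144,900): Adoption Credit: income exceeds $143,100 by $1,800, which is 8 full-or-partial $250 increments; reduction = 8 × $200 = $1,600, leaving $4,600.
Difference: |$2,000 − $4,600| = $2,600.

$2,600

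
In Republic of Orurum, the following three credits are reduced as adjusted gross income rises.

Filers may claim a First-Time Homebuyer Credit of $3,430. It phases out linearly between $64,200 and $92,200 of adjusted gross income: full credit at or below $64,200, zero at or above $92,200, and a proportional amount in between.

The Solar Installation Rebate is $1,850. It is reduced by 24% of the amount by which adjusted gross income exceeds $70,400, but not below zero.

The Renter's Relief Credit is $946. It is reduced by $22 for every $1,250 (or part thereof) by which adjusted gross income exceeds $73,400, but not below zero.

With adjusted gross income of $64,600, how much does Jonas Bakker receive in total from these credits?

$6,177

First-Time Homebuyer Credit: $64,600 is $400 into a $28,000 phase-out range, leaving 27,600/28,000 of the credit: $3,430 × 27,600/28,000 = $3,381.
Solar Installation Rebate: $64,600 is at or below the $70,400 threshold, so the full $1,850 applies.
Renter's Relief Credit: $64,600 is at or below the $73,400 threshold, so the full $946 applies.
Total: $3,381 + $1,850 + $946 = $6,177.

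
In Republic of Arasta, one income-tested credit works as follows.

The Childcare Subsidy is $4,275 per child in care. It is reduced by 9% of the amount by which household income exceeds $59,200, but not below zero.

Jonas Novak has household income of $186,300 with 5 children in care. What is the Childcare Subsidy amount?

Childcare Subsidy: base = 5 × $4,275 = $21,375. 9% of the $127,100 excess over $59,200 is $11,439; credit = $21,375 − $11,439 = $9,936.

$9,936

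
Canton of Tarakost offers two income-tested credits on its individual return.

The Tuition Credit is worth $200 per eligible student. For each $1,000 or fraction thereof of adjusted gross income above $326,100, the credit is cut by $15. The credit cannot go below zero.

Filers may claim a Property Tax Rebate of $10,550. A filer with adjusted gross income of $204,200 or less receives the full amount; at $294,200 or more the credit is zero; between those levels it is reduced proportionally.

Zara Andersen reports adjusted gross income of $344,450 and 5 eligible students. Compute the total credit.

Tuition Credit: base = 5 × $200 = $1,000. income exceeds $326,100 by $18,350, which is 19 full-or-partial $1,000 increments; reduction = 19 × $15 = $285, leaving $715.
Property Tax Rebate: $344,450 is at or above $294,200, so the credit is $0.
Total: $715 + $0 = $715.

$715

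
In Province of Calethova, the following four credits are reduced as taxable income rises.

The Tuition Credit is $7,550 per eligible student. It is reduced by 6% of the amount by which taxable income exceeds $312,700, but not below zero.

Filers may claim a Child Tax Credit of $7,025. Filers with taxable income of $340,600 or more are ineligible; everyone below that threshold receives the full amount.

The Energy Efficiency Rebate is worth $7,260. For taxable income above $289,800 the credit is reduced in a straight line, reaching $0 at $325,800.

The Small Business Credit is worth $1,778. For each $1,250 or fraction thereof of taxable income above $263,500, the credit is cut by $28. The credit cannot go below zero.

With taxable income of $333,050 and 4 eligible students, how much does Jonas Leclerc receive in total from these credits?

Tuition Credit: base = 4 × $7,550 = $30,200. 6% of the $20,350 excess over $312,700 is $1,221; credit = $30,200 − $1,221 = $28,979.
Child Tax Credit: $333,050 is below the $340,600 cutoff, so the full $7,025 applies.
Energy Efficiency Rebate: $333,050 is at or above $325,800, so the credit is $0.
Small Business Credit: income exceeds $263,500 by $69,550, which is 56 full-or-partial $1,250 increments; reduction = 56 × $28 = $1,568, leaving $210.
Total: $28,979 + $7,025 + $0 + $210 = $36,214.

$36,214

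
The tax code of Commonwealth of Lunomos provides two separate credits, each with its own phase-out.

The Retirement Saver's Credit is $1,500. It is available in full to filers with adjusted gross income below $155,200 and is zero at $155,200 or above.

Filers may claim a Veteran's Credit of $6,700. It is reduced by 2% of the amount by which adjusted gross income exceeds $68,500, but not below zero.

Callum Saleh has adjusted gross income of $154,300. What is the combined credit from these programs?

Retirement Saver's Credit: $154,300 is below the $155,200 cutoff, so the full $1,500 applies.
Veteran's Credit: 2% of the $85,800 excess over $68,500 is $1,716; credit = $6,700 − $1,716 = $4,984.
Total: $1,500 + $4,984 = $6,484.

$6,484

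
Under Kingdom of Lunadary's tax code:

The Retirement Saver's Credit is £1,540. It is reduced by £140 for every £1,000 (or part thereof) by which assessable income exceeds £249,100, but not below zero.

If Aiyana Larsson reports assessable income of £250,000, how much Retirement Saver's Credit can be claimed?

£1,400

Retirement Saver's Credit: income exceeds £249,100 by £900, which is 1 full-or-partial £1,000 increment; reduction = 1 × £140 = £140, leaving £1,400.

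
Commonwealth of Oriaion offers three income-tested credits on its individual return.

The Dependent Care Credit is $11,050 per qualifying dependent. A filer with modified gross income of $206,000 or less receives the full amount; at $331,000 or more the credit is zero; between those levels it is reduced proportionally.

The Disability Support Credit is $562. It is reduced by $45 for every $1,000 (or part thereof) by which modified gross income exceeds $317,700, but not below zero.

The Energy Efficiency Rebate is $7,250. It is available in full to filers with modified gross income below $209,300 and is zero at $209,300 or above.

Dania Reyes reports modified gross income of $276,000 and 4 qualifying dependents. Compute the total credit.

$20,010

Dependent Care Credit: base = 4 × $11,050 = $44,200. $276,000 is $70,000 into a $125,000 phase-out range, leaving 55,000/125,000 of the credit: $44,200 × 55,000/125,000 = $19,448.
Disability Support Credit: $276,000 is at or below the $317,700 threshold, so the full $562 applies.
Energy Efficiency Rebate: $276,000 meets or exceeds the $209,300 cutoff, so the credit is $0.
Total: $19,448 + $562 + $0 = $20,010.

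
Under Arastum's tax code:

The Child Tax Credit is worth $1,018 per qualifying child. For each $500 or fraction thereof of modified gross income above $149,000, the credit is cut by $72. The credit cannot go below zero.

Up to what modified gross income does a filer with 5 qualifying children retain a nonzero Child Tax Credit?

Full credit = 5 × $1,018 = $5,090.
After 70 increments the reduction is 70 × $72 = $5,040, leaving $50; one more increment wipes it out. Increment 70 ends at excess 70 × $500 = $35,000, so the highest qualifying income is $149,000 + $35,000 = $184,000.

$184,000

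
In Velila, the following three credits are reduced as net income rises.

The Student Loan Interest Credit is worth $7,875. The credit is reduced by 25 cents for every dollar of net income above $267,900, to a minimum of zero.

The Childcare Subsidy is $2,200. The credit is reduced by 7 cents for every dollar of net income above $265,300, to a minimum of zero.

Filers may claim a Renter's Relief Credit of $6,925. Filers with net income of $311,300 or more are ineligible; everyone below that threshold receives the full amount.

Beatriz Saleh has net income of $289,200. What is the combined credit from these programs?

Student Loan Interest Credit: 25% of the $21,300 excess over $267,900 is $5,325; credit = $7,875 − $5,325 = $2,550.
Childcare Subsidy: 7% of the $23,900 excess over $265,300 is $1,673; credit = $2,200 − $1,673 = $527.
Renter's Relief Credit: $289,200 is below the $311,300 cutoff, so the full $6,925 applies.
Total: $2,550 + $527 + $6,925 = $10,002.

$10,002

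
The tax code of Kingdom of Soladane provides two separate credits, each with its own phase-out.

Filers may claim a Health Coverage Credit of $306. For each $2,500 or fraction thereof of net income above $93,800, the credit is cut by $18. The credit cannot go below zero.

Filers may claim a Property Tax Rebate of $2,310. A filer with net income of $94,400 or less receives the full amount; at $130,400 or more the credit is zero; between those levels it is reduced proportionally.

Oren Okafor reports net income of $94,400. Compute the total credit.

$2,598

Health Coverage Credit: income exceeds $93,800 by $600, which is 1 full-or-partial $2,500 increment; reduction = 1 × $18 = $18, leaving $288.
Property Tax Rebate: $94,400 is at or below the $94,400 threshold, so the full $2,310 applies.
Total: $288 + $2,310 = $2,598.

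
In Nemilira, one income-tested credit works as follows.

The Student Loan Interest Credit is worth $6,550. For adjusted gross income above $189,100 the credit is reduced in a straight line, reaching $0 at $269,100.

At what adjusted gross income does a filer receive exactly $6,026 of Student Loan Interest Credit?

$195,500

$6,026 is 6,026/6,550 of the full $6,550, so 524/6,550 of the $80,000 range has been used: income = $189,100 + $80,000 × 524/6,550 = $195,500.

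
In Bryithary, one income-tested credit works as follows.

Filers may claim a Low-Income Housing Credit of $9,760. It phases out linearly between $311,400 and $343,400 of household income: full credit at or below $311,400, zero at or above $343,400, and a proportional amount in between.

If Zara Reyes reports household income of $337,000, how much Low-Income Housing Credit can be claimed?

$1,952

Low-Income Housing Credit: $337,000 is $25,600 into a $32,000 phase-out range, leaving 6,400/32,000 of the credit: $9,760 × 6,400/32,000 = $1,952.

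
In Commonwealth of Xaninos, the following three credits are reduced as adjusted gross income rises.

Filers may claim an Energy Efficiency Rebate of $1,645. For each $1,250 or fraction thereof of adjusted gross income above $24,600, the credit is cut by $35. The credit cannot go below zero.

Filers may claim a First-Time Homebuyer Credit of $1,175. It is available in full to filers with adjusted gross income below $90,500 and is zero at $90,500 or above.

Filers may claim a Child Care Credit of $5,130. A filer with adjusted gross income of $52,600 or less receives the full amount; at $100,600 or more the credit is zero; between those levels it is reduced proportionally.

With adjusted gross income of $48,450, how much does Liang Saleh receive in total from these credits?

Energy Efficiency Rebate: income exceeds $24,600 by $23,850, which is 20 full-or-partial $1,250 increments; reduction = 20 × $35 = $700, leaving $945.
First-Time Homebuyer Credit: $48,450 is below the $90,500 cutoff, so the full $1,175 applies.
Child Care Credit: $48,450 is at or below the $52,600 threshold, so the full $5,130 applies.
Total: $945 + $1,175 + $5,130 = $7,250.

$7,250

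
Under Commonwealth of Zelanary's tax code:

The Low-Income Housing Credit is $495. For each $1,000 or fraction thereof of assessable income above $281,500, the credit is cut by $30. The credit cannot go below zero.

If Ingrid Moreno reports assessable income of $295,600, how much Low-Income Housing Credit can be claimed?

$45

Low-Income Housing Credit: income exceeds $281,500 by $14,100, which is 15 full-or-partial $1,000 increments; reduction = 15 × $30 = $450, leaving $45.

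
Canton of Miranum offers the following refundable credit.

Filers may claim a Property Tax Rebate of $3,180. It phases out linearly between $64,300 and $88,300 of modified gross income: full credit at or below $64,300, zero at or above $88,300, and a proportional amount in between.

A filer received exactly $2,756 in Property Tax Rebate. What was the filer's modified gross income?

$2,756 is 2,756/3,180 of the full $3,180, so 424/3,180 of the $24,000 range has been used: income = $64,300 + $24,000 × 424/3,180 = $67,500.

$67,500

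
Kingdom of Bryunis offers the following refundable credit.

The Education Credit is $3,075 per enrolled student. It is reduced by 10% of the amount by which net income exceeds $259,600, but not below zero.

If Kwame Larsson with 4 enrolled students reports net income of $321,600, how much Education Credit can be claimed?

$6,100

Education Credit: base = 4 × $3,075 = $12,300. 10% of the $62,000 excess over $259,600 is $6,200; credit = $12,300 − $6,200 = $6,100.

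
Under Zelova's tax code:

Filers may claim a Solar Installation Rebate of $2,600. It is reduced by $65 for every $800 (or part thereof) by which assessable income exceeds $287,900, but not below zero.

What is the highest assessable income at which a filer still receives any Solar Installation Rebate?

$319,100

After 39 increments the reduction is 39 × $65 = $2,535, leaving $65; one more increment wipes it out. Increment 39 ends at excess 39 × $800 = $31,200, so the highest qualifying income is $287,900 + $31,200 = $319,100.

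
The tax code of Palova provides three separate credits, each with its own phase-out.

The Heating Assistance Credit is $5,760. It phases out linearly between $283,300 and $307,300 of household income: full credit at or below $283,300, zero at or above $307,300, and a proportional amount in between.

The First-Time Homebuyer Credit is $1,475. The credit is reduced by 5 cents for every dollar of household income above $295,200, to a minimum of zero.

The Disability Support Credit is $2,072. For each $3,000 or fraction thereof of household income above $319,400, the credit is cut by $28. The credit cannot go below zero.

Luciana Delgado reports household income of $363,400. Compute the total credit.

Heating Assistance Credit: $363,400 is at or above $307,300, so the credit is $0.
First-Time Homebuyer Credit: 5% of the $68,200 excess over $295,200 is $3,410 ≥ base, so the credit is $0.
Disability Support Credit: income exceeds $319,400 by $44,000, which is 15 full-or-partial $3,000 increments; reduction = 15 × $28 = $420, leaving $1,652.
Total: $0 + $0 + $1,652 = $1,652.

$1,652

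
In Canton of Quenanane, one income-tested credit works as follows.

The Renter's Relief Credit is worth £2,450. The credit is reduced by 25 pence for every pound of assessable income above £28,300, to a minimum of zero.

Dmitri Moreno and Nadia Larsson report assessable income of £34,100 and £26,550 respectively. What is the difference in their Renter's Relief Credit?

£1,450

Dmitri (£34,100): Renter's Relief Credit: 25% of the £5,800 excess over £28,300 is £1,450; credit = £2,450 − £1,450 = £1,000.
Nadia (£26,550): Renter's Relief Credit: £26,550 is at or below the £28,300 threshold, so the full £2,450 applies.
Difference: |£1,000 − £2,450| = £1,450.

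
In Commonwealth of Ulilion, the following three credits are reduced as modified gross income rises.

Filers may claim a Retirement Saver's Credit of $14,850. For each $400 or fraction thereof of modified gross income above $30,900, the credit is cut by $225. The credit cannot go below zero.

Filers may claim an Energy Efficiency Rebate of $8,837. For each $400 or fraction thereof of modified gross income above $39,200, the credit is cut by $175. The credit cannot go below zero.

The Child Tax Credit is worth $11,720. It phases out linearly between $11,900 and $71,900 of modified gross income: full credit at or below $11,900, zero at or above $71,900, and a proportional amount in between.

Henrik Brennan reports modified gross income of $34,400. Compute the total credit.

$28,987

Retirement Saver's Credit: income exceeds $30,900 by $3,500, which is 9 full-or-partial $400 increments; reduction = 9 × $225 = $2,025, leaving $12,825.
Energy Efficiency Rebate: $34,400 is at or below the $39,200 threshold, so the full $8,837 applies.
Child Tax Credit: $34,400 is $22,500 into a $60,000 phase-out range, leaving 37,500/60,000 of the credit: $11,720 × 37,500/60,000 = $7,325.
Total: $12,825 + $8,837 + $7,325 = $28,987.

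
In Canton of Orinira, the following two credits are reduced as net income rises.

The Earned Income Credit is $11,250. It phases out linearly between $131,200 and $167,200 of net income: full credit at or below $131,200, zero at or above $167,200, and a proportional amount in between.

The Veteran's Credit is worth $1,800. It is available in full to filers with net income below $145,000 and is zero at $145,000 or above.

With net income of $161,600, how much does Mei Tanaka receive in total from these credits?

$1,750

Earned Income Credit: $161,600 is $30,400 into a $36,000 phase-out range, leaving 5,600/36,000 of the credit: $11,250 × 5,600/36,000 = $1,750.
Veteran's Credit: $161,600 meets or exceeds the $145,000 cutoff, so the credit is $0.
Total: $1,750 + $0 = $1,750.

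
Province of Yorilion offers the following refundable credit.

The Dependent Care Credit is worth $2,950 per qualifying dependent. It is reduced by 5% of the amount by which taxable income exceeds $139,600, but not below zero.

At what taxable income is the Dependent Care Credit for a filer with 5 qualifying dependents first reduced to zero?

Full credit = 5 × $2,950 = $14,750.
The credit falls by 5% of each dollar above $139,600, so it reaches zero when the excess is $14,750 / 5% = $295,000: income = $139,600 + $295,000 = $434,600.

$434,600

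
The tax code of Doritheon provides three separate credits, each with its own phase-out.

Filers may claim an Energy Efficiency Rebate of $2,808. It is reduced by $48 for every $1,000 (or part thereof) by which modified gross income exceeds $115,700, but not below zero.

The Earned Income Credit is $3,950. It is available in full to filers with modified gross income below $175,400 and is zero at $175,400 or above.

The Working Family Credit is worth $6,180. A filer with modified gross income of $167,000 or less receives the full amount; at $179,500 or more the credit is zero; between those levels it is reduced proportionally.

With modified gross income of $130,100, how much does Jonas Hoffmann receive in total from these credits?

$12,218

Energy Efficiency Rebate: income exceeds $115,700 by $14,400, which is 15 full-or-partial $1,000 increments; reduction = 15 × $48 = $720, leaving $2,088.
Earned Income Credit: $130,100 is below the $175,400 cutoff, so the full $3,950 applies.
Working Family Credit: $130,100 is at or below the $167,000 threshold, so the full $6,180 applies.
Total: $2,088 + $3,950 + $6,180 = $12,218.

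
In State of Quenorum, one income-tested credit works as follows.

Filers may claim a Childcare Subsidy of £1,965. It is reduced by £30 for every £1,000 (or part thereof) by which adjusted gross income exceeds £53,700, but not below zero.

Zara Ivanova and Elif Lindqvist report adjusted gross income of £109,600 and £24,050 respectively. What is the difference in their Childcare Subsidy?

Zara (£109,600): Childcare Subsidy: income exceeds £53,700 by £55,900, which is 56 full-or-partial £1,000 increments; reduction = 56 × £30 = £1,680, leaving £285.
Elif (£24,050): Childcare Subsidy: £24,050 is at or below the £53,700 threshold, so the full £1,965 applies.
Difference: |£285 − £1,965| = £1,680.

£1,680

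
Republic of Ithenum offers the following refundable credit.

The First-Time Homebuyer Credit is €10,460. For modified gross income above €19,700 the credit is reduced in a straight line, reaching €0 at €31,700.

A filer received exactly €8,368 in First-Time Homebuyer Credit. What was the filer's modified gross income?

€22,100

€8,368 is 8,368/10,460 of the full €10,460, so 2,092/10,460 of the €12,000 range has been used: income = €19,700 + €12,000 × 2,092/10,460 = €22,100.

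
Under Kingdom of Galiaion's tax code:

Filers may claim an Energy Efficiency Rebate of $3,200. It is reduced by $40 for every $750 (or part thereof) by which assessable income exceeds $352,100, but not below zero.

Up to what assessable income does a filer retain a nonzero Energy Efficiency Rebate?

$411,350

After 79 increments the reduction is 79 × $40 = $3,160, leaving $40; one more increment wipes it out. Increment 79 ends at excess 79 × $750 = $59,250, so the highest qualifying income is $352,100 + $59,250 = $411,350.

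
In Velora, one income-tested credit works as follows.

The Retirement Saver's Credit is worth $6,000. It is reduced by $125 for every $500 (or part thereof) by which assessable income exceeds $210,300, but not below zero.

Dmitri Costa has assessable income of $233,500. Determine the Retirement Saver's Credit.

Retirement Saver's Credit: income exceeds $210,300 by $23,200, which is 47 full-or-partial $500 increments; reduction = 47 × $125 = $5,875, leaving $125.

$125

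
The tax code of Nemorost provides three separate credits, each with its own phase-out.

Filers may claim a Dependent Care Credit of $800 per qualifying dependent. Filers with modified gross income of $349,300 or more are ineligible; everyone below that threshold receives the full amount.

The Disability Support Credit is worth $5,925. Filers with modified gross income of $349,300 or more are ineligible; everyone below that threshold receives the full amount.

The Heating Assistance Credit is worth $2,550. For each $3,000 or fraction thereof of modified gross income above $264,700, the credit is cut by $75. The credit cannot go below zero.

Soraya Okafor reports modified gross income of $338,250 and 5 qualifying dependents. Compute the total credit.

Dependent Care Credit: base = 5 × $800 = $4,000. $338,250 is below the $349,300 cutoff, so the full $4,000 applies.
Disability Support Credit: $338,250 is below the $349,300 cutoff, so the full $5,925 applies.
Heating Assistance Credit: income exceeds $264,700 by $73,550, which is 25 full-or-partial $3,000 increments; reduction = 25 × $75 = $1,875, leaving $675.
Total: $4,000 + $5,925 + $675 = $10,600.

$10,600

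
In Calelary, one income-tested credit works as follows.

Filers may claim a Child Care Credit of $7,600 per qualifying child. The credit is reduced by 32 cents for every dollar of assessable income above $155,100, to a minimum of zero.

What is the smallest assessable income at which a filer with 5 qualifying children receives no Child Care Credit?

$273,850

Full credit = 5 × $7,600 = $38,000.
The credit falls by 32% of each dollar above $155,100, so it reaches zero when the excess is $38,000 / 32% = $118,750: income = $155,100 + $118,750 = $273,850.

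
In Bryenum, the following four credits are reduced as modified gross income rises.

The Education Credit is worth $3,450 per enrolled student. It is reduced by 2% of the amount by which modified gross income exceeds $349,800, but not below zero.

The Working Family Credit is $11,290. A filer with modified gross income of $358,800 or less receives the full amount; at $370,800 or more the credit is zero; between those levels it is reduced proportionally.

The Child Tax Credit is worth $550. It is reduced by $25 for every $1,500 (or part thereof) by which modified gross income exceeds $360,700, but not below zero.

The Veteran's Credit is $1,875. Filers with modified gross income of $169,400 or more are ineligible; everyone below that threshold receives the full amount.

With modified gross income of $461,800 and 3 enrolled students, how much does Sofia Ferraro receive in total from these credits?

$8,110

Education Credit: base = 3 × $3,450 = $10,350. 2% of the $112,000 excess over $349,800 is $2,240; credit = $10,350 − $2,240 = $8,110.
Working Family Credit: $461,800 is at or above $370,800, so the credit is $0.
Child Tax Credit: income exceeds $360,700 by $101,100 → 68 increments × $25 = $1,700 ≥ base, so the credit is $0.
Veteran's Credit: $461,800 meets or exceeds the $169,400 cutoff, so the credit is $0.
Total: $8,110 + $0 + $0 + $0 = $8,110.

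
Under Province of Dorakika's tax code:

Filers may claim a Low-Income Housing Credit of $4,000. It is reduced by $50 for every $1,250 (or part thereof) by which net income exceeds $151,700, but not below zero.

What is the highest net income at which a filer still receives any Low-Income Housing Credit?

$250,450

After 79 increments the reduction is 79 × $50 = $3,950, leaving $50; one more increment wipes it out. Increment 79 ends at excess 79 × $1,250 = $98,750, so the highest qualifying income is $151,700 + $98,750 = $250,450.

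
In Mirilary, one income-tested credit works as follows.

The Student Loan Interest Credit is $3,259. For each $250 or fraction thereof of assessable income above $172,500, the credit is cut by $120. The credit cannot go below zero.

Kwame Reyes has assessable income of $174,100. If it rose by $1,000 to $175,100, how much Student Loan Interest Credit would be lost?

At $174,100 — income exceeds $172,500 by $1,600, which is 7 full-or-partial $250 increments; reduction = 7 × $120 = $840, leaving $2,419.
At $175,100 — income exceeds $172,500 by $2,600, which is 11 full-or-partial $250 increments; reduction = 11 × $120 = $1,320, leaving $1,939.
Lost: $2,419 − $1,939 = $480.

$480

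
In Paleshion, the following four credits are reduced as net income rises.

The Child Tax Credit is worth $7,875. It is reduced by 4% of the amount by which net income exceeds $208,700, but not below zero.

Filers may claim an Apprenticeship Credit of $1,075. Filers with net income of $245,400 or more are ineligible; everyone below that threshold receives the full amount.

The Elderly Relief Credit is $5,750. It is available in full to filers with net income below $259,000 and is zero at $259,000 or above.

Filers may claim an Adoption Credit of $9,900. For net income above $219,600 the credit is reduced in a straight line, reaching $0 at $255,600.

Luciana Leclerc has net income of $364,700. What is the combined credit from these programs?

$1,635

Child Tax Credit: 4% of the $156,000 excess over $208,700 is $6,240; credit = $7,875 − $6,240 = $1,635.
Apprenticeship Credit: $364,700 meets or exceeds the $245,400 cutoff, so the credit is $0.
Elderly Relief Credit: $364,700 meets or exceeds the $259,000 cutoff, so the credit is $0.
Adoption Credit: $364,700 is at or above $255,600, so the credit is $0.
Total: $1,635 + $0 + $0 + $0 = $1,635.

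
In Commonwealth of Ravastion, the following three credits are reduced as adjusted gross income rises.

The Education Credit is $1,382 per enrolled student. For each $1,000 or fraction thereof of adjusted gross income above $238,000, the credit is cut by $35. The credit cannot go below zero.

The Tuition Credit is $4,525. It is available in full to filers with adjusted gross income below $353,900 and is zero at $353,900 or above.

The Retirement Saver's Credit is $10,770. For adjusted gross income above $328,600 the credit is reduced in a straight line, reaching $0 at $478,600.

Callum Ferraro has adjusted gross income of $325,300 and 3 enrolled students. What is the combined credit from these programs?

Education Credit: base = 3 × $1,382 = $4,146. income exceeds $238,000 by $87,300, which is 88 full-or-partial $1,000 increments; reduction = 88 × $35 = $3,080, leaving $1,066.
Tuition Credit: $325,300 is below the $353,900 cutoff, so the full $4,525 applies.
Retirement Saver's Credit: $325,300 is at or below the $328,600 threshold, so the full $10,770 applies.
Total: $1,066 + $4,525 + $10,770 = $16,361.

$16,361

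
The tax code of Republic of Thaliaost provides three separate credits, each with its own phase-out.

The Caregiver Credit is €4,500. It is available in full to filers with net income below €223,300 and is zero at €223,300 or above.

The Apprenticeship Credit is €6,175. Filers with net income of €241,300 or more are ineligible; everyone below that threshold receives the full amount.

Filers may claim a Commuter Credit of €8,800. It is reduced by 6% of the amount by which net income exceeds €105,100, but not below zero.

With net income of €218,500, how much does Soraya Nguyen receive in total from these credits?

Caregiver Credit: €218,500 is below the €223,300 cutoff, so the full €4,500 applies.
Apprenticeship Credit: €218,500 is below the €241,300 cutoff, so the full €6,175 applies.
Commuter Credit: 6% of the €113,400 excess over €105,100 is €6,804; credit = €8,800 − €6,804 = €1,996.
Total: €4,500 + €6,175 + €1,996 = €12,671.

€12,671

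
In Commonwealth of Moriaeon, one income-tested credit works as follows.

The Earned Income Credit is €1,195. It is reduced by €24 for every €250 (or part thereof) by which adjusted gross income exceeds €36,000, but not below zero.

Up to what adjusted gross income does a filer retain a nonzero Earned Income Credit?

€48,250

After 49 increments the reduction is 49 × €24 = €1,176, leaving €19; one more increment wipes it out. Increment 49 ends at excess 49 × €250 = €12,250, so the highest qualifying income is €36,000 + €12,250 = €48,250.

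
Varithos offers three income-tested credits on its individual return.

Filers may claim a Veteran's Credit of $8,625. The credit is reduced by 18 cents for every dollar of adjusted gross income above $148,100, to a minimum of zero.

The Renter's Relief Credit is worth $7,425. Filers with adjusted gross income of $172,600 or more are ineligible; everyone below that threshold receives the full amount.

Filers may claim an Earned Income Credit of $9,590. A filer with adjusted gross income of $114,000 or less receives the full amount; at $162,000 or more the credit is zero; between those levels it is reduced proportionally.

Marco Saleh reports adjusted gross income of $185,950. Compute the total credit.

$1,812

Veteran's Credit: 18% of the $37,850 excess over $148,100 is $6,813; credit = $8,625 − $6,813 = $1,812.
Renter's Relief Credit: $185,950 meets or exceeds the $172,600 cutoff, so the credit is $0.
Earned Income Credit: $185,950 is at or above $162,000, so the credit is $0.
Total: $1,812 + $0 + $0 = $1,812.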